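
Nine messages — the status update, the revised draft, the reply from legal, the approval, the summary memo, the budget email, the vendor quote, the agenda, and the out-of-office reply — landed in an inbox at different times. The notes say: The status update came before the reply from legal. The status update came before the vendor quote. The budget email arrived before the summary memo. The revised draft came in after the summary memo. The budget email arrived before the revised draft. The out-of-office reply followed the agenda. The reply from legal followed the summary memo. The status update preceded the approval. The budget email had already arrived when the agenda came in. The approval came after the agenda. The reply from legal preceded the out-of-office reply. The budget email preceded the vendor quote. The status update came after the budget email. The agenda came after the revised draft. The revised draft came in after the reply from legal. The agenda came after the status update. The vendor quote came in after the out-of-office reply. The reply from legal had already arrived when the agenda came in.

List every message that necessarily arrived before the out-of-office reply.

the agenda, the budget email, the reply from legal, the revised draft, the status update, the summary memo

Directly stated before the out-of-office reply: the agenda and the reply from legal.
The budget email reaches the out-of-office reply via the budget email → the agenda → the out-of-office reply.
The revised draft reaches the out-of-office reply via the revised draft → the agenda → the out-of-office reply.
The status update reaches the out-of-office reply via the status update → the reply from legal → the out-of-office reply.
Likewise the summary memo reaches the out-of-office reply by chaining the stated constraints.
No chain forces the vendor quote (or any of the others) ahead of the out-of-office reply.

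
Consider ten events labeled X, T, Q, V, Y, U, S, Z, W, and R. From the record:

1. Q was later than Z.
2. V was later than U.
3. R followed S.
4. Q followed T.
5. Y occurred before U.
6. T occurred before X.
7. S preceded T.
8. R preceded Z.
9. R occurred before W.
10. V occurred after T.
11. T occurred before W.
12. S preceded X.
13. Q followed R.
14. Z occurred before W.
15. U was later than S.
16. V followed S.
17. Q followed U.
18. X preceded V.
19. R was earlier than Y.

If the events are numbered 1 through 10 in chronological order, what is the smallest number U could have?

R, S, and Y must all come before U — 3 forced predecessors.
Nothing else is forced ahead of U, so its earliest slot is position 3 + 1 = 4.

4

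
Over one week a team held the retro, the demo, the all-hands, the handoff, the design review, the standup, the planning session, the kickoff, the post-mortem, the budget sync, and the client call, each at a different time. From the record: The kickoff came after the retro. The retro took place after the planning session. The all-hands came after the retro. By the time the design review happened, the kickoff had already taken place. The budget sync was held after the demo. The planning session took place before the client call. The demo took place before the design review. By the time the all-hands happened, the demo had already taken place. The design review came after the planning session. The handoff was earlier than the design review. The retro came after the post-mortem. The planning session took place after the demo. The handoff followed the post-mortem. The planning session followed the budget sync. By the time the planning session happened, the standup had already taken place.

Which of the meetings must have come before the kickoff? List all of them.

the budget sync, the demo, the planning session, the post-mortem, the retro, the standup

Directly stated before the kickoff: the retro.
The budget sync reaches the kickoff via the budget sync → the planning session → the retro → the kickoff.
The demo reaches the kickoff via the demo → the planning session → the retro → the kickoff.
The planning session reaches the kickoff via the planning session → the retro → the kickoff.
Likewise the post-mortem and the standup each reach the kickoff by chaining the stated constraints.
No chain forces the handoff (or any of the others) ahead of the kickoff.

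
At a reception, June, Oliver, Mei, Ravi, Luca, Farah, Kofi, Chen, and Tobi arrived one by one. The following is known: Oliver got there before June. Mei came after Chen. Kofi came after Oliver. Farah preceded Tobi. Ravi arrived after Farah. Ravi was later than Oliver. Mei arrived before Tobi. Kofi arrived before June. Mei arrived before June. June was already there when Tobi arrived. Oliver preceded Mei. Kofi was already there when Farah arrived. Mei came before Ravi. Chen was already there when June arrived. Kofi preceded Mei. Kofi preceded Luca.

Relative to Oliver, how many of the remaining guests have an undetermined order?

1

Forced after Oliver: Farah, June, Kofi, Luca, Mei, Ravi, and Tobi.
That leaves Chen with no forced order relative to Oliver — 1.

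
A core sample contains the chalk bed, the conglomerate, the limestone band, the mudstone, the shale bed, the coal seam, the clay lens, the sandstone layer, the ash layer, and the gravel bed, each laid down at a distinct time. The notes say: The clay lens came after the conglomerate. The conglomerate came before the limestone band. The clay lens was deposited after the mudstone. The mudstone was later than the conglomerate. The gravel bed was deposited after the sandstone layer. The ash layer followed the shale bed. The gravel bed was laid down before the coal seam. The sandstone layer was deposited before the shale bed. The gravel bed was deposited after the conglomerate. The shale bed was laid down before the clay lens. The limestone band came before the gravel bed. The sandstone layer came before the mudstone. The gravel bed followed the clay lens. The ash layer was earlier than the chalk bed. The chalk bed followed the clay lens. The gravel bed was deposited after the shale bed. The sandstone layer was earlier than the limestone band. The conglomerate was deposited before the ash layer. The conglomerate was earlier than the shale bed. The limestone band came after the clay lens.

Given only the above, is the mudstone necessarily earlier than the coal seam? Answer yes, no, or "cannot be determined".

Chain the constraints: the mudstone → the clay lens → the gravel bed → the coal seam. Each link is directly stated, so the mudstone comes before the coal seam.

yes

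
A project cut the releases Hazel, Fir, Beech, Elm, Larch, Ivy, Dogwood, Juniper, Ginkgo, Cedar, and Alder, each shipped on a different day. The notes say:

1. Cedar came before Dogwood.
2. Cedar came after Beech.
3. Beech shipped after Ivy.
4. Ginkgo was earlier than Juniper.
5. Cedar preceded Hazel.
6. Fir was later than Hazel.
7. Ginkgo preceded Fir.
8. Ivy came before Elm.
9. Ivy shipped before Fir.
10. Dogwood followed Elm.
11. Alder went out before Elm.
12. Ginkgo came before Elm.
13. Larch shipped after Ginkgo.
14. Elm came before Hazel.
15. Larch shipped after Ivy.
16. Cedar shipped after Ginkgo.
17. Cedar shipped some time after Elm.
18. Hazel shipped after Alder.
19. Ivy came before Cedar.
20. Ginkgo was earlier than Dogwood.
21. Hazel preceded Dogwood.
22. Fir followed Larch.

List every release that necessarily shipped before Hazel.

Directly stated before Hazel: Alder, Cedar, and Elm.
Beech reaches Hazel via Beech → Cedar → Hazel.
Ginkgo reaches Hazel via Ginkgo → Elm → Hazel.
Ivy reaches Hazel via Ivy → Elm → Hazel.
No chain forces Fir (or any of the others) ahead of Hazel.

Alder, Beech, Cedar, Elm, Ginkgo, Ivy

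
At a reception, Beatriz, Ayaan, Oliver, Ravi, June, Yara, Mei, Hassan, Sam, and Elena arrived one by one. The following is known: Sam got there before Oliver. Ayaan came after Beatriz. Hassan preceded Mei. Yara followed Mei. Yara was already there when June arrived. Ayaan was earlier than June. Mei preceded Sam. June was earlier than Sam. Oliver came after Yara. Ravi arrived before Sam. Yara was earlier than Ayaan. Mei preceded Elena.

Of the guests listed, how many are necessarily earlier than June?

5

Directly stated before June: Ayaan and Yara.
Beatriz reaches June via Beatriz → Ayaan → June.
Hassan reaches June via Hassan → Mei → Yara → June.
Mei reaches June via Mei → Yara → June.
No chain forces Ravi (or any of the others) ahead of June.
That's Ayaan, Beatriz, Hassan, Mei, and Yara — 5 in all.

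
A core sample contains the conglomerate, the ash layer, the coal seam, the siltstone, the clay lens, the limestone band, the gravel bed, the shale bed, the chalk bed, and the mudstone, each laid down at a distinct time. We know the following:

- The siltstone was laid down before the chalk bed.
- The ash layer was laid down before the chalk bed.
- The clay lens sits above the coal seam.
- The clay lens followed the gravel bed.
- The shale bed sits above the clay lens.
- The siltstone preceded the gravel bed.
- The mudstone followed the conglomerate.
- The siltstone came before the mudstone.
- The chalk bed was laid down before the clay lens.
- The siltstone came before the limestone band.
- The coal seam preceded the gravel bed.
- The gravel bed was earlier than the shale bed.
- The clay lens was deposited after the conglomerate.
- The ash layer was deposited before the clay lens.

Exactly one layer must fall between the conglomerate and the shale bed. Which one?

the clay lens

Tracing the constraints gives the conglomerate → the clay lens → the shale bed, so the clay lens sits after the conglomerate and before the shale bed.
No other layer is forced both after the conglomerate and before the shale bed.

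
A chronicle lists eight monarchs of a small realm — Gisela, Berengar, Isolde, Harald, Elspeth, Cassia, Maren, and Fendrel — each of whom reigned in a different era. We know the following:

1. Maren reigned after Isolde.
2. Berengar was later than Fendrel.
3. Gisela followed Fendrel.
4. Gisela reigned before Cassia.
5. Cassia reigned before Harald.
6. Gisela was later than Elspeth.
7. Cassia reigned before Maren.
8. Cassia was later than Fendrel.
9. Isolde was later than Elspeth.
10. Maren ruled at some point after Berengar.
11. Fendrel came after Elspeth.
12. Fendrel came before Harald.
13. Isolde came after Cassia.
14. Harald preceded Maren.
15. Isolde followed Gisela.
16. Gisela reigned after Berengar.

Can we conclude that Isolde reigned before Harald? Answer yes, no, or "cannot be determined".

cannot be determined

No chain of stated constraints runs from Isolde to Harald, and none runs from Harald to Isolde either.
So the relative order of Isolde and Harald is not fixed by the given facts.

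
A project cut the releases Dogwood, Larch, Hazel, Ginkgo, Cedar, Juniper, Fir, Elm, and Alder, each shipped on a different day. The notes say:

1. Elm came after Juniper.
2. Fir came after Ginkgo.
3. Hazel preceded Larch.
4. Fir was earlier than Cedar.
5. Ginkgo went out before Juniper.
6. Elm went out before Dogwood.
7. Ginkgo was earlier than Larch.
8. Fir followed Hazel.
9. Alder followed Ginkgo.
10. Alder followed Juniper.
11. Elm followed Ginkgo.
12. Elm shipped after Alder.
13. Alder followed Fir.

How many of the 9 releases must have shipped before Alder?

Directly stated before Alder: Fir, Ginkgo, and Juniper.
Hazel reaches Alder via Hazel → Fir → Alder.
That's Fir, Ginkgo, Hazel, and Juniper — 4 in all.

4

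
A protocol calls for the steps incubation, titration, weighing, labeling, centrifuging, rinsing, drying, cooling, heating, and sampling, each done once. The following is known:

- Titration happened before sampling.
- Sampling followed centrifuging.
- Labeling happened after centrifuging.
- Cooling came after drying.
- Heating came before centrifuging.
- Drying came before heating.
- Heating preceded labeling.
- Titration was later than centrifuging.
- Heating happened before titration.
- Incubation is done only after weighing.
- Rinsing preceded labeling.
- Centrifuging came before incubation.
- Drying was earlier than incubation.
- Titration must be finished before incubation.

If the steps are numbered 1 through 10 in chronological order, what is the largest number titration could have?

8

Titration must come before incubation and sampling — 2 steps forced after it.
Everything else can be placed before titration in some valid order, so titration can sit as late as position 10 − 2 = 8.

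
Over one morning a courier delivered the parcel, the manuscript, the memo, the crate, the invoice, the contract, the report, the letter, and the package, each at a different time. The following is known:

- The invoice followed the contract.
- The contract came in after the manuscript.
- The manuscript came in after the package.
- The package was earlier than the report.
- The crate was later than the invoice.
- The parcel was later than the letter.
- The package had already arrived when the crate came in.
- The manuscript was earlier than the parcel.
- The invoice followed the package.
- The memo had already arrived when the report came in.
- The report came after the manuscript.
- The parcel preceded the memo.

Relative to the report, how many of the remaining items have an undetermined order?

Forced before the report: the letter, the manuscript, the memo, the package, and the parcel.
That leaves the contract, the crate, and the invoice with no forced order relative to the report — 3.

3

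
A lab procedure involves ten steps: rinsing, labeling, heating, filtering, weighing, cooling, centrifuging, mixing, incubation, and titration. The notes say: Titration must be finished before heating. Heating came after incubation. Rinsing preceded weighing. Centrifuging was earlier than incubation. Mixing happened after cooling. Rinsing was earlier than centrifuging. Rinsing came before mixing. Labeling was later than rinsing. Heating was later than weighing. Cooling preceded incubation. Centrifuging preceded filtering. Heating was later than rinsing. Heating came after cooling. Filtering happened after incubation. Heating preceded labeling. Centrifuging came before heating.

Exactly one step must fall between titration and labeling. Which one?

Tracing the constraints gives titration → heating → labeling, so heating sits after titration and before labeling.
No other step is forced both after titration and before labeling.

heating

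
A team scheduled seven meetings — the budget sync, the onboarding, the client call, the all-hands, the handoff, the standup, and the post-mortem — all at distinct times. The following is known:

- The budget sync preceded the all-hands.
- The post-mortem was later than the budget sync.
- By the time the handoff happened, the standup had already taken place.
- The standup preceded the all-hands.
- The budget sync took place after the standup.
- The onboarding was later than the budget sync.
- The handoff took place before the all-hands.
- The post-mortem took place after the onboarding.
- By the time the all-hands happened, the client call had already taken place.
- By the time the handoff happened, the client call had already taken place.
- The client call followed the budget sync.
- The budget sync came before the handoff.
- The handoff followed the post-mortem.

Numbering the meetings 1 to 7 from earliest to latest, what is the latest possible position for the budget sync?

2

The budget sync must come before the all-hands, the client call, the handoff, the onboarding, and the post-mortem — 5 meetings forced after it.
Everything else can be placed before the budget sync in some valid order, so the budget sync can sit as late as position 7 − 5 = 2.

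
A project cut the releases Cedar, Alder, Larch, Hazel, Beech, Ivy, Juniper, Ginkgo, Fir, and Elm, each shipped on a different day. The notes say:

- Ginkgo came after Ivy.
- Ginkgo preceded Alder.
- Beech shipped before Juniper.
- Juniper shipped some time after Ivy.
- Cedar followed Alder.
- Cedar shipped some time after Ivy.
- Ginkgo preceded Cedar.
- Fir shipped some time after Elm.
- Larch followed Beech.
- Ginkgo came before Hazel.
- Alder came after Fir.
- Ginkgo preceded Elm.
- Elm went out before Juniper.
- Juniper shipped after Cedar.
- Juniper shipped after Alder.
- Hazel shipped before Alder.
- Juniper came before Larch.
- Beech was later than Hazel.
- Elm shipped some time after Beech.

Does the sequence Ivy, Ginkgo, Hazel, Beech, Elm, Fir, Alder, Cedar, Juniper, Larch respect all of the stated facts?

Check each stated constraint against the proposed order — e.g. Ivy is ahead of Cedar; Ivy is ahead of Juniper. Every pair is in the required order; nothing is violated.

yes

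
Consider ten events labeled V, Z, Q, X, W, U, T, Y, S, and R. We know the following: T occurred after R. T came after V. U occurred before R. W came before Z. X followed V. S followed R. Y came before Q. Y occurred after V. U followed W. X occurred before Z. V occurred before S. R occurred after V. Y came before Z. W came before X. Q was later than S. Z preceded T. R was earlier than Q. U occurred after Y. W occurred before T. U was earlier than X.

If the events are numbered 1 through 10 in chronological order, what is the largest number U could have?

4

U must come before Q, R, S, T, X, and Z — 6 events forced after it.
Everything else can be placed before U in some valid order, so U can sit as late as position 10 − 6 = 4.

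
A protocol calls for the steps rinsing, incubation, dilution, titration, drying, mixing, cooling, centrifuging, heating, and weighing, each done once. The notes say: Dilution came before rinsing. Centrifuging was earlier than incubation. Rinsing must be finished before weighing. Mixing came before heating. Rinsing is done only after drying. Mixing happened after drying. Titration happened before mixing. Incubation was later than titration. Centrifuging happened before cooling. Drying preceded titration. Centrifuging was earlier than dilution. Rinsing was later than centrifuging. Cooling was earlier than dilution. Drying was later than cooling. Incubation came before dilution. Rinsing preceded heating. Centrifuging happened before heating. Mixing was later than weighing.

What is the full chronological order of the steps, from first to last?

centrifuging, cooling, drying, titration, incubation, dilution, rinsing, weighing, mixing, heating

The constraints fix every adjacent pair, so only one ordering works:
centrifuging → cooling → drying → titration → incubation → dilution → rinsing → weighing → mixing → heating.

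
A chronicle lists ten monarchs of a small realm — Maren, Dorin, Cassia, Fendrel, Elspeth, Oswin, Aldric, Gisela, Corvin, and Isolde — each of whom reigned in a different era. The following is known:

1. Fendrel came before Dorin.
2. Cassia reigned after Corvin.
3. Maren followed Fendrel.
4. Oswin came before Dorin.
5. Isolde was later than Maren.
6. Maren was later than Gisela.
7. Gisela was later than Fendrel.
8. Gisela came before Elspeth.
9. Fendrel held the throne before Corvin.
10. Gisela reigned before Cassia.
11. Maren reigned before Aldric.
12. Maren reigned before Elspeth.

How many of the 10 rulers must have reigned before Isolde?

3

Directly stated before Isolde: Maren.
Fendrel reaches Isolde via Fendrel → Maren → Isolde.
Gisela reaches Isolde via Gisela → Maren → Isolde.
No chain forces Aldric (or any of the others) ahead of Isolde.
That's Fendrel, Gisela, and Maren — 3 in all.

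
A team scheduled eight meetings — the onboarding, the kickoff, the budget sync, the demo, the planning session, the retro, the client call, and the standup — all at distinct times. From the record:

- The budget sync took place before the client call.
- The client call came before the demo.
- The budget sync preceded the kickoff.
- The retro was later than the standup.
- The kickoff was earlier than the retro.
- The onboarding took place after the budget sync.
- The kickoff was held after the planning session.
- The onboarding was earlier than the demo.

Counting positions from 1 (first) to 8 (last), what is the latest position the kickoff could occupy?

The kickoff must come before the retro — 1 meeting forced after it.
Everything else can be placed before the kickoff in some valid order, so the kickoff can sit as late as position 8 − 1 = 7.

7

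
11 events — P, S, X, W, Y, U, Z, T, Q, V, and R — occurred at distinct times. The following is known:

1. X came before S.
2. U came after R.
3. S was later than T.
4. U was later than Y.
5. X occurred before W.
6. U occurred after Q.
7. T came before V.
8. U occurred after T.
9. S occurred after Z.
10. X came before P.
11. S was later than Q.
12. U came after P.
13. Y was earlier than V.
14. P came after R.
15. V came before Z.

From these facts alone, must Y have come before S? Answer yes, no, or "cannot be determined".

yes

Chain the constraints: Y → V → Z → S. Each link is directly stated, so Y comes before S.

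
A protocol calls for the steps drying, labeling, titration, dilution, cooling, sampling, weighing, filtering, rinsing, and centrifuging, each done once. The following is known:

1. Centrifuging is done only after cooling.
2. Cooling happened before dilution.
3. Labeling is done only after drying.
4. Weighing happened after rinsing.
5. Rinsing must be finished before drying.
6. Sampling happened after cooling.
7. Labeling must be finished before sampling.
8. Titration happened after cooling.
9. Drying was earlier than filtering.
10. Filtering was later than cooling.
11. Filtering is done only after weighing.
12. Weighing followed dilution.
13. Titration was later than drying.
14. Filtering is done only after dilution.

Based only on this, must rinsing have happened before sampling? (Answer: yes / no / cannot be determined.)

yes

Chain the constraints: rinsing → drying → labeling → sampling. Each link is directly stated, so rinsing comes before sampling.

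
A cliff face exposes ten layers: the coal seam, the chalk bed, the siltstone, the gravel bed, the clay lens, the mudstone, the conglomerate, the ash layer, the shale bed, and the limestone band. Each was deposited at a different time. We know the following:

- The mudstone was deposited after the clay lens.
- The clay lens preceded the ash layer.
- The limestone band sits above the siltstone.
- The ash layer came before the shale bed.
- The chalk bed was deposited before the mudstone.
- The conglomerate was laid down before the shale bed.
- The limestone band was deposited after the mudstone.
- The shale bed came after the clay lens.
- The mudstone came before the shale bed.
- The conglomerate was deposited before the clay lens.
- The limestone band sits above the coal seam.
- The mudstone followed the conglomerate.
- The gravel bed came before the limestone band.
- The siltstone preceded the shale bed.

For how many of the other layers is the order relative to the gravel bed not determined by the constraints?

Forced after the gravel bed: the limestone band.
That leaves the ash layer, the chalk bed, the clay lens, the coal seam, the conglomerate, the mudstone, the shale bed, and the siltstone with no forced order relative to the gravel bed — 8.

8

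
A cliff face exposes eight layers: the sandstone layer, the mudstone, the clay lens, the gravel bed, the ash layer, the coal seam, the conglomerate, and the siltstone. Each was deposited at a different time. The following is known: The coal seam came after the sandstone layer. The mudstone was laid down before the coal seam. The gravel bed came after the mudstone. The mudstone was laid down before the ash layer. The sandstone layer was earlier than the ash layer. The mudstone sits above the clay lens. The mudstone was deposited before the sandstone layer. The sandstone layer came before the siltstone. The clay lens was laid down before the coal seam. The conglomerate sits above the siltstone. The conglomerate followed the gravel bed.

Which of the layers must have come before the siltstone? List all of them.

the clay lens, the mudstone, the sandstone layer

Directly stated before the siltstone: the sandstone layer.
The clay lens reaches the siltstone via the clay lens → the mudstone → the sandstone layer → the siltstone.
The mudstone reaches the siltstone via the mudstone → the sandstone layer → the siltstone.
No chain forces the coal seam (or any of the others) ahead of the siltstone.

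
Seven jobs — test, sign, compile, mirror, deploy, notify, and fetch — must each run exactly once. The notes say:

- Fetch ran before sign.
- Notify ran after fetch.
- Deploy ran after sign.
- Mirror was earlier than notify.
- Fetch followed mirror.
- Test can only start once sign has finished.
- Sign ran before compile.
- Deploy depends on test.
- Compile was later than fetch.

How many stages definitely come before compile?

Directly stated before compile: fetch and sign.
Mirror reaches compile via mirror → fetch → compile.
That's fetch, mirror, and sign — 3 in all.

3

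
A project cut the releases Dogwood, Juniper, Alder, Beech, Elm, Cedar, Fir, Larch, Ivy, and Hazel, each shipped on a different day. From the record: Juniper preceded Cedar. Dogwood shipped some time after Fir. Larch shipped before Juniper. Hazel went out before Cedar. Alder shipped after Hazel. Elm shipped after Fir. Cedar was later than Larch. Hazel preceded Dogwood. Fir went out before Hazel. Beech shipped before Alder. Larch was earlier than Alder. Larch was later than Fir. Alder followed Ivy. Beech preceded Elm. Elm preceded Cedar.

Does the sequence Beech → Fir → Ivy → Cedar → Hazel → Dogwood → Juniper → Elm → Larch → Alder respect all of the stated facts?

The constraints require Larch before Juniper, but in the proposed sequence Juniper appears ahead of Larch. That one violation is enough.

no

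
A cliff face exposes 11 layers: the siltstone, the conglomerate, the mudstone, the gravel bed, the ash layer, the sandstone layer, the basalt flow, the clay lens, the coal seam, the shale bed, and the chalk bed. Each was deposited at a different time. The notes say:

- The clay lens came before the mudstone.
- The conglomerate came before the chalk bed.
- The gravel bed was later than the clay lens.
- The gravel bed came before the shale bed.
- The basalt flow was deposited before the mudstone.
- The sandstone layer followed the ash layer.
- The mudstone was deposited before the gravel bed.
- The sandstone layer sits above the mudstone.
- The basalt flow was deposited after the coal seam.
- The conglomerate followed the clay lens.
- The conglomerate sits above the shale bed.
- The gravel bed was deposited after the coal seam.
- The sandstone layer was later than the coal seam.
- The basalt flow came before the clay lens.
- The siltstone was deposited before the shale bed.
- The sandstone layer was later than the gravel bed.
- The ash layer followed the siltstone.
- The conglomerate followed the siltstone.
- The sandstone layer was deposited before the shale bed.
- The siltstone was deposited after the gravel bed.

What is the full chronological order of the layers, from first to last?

The constraints fix every adjacent pair, so only one ordering works:
the coal seam → the basalt flow → the clay lens → the mudstone → the gravel bed → the siltstone → the ash layer → the sandstone layer → the shale bed → the conglomerate → the chalk bed.

the coal seam, the basalt flow, the clay lens, the mudstone, the gravel bed, the siltstone, the ash layer, the sandstone layer, the shale bed, the conglomerate, the chalk bed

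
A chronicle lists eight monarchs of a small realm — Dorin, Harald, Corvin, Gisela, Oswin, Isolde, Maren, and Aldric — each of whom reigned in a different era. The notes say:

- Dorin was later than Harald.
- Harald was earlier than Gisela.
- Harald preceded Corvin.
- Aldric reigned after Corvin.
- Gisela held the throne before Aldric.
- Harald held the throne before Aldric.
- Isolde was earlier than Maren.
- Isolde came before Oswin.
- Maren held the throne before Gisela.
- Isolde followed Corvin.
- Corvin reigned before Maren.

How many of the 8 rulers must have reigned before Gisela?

Directly stated before Gisela: Harald and Maren.
Corvin reaches Gisela via Corvin → Maren → Gisela.
Isolde reaches Gisela via Isolde → Maren → Gisela.
No chain forces Oswin (or any of the others) ahead of Gisela.
That's Corvin, Harald, Isolde, and Maren — 4 in all.

4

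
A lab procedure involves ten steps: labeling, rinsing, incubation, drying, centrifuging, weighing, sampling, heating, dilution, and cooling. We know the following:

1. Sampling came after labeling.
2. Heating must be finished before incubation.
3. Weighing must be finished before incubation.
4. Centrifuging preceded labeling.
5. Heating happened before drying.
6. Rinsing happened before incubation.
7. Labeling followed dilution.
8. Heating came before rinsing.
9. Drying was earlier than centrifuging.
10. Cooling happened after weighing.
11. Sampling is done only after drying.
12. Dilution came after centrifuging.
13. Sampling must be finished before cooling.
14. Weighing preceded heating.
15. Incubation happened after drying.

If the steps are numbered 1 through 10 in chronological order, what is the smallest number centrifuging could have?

4

Drying, heating, and weighing must all come before centrifuging — 3 forced predecessors.
Nothing else is forced ahead of centrifuging, so its earliest slot is position 3 + 1 = 4.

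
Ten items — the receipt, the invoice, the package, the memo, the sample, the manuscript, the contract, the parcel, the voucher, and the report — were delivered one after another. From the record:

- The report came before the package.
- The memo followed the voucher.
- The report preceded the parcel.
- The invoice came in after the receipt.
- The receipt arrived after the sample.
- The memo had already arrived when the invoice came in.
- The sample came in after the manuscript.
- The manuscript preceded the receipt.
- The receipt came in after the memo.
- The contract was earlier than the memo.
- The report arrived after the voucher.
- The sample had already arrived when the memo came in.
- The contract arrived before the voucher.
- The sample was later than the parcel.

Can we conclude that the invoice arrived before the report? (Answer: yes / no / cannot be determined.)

no

Tracing the constraints gives the report → the parcel → the sample → the receipt → the invoice, so the report must come before the invoice.
That means the invoice cannot be before the report.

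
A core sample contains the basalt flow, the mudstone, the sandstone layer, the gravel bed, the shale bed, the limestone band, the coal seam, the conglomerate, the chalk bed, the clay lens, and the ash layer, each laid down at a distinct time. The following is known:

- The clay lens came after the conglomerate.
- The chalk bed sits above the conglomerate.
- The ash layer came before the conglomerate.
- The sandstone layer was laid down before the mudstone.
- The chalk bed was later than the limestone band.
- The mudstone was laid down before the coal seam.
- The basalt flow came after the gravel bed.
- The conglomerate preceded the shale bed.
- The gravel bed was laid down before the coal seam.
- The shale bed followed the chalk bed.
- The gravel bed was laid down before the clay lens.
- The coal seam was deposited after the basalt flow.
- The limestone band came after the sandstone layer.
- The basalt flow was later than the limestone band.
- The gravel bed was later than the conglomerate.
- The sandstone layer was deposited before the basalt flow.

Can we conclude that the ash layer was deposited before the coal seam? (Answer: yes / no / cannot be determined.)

yes

Chain the constraints: the ash layer → the conglomerate → the gravel bed → the coal seam. Each link is directly stated, so the ash layer comes before the coal seam.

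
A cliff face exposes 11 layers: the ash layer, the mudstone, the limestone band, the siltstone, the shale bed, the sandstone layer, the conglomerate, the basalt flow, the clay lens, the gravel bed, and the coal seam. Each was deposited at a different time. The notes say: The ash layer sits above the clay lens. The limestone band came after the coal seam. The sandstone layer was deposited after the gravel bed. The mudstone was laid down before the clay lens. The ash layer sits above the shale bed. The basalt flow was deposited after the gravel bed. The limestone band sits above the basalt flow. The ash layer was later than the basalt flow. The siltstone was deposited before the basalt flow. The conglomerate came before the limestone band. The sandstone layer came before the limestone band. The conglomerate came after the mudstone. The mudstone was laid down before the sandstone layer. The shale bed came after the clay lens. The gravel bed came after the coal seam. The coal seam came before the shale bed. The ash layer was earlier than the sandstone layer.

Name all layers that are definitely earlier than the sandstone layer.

the ash layer, the basalt flow, the clay lens, the coal seam, the gravel bed, the mudstone, the shale bed, the siltstone

Directly stated before the sandstone layer: the ash layer, the gravel bed, and the mudstone.
The basalt flow reaches the sandstone layer via the basalt flow → the ash layer → the sandstone layer.
The clay lens reaches the sandstone layer via the clay lens → the ash layer → the sandstone layer.
The coal seam reaches the sandstone layer via the coal seam → the gravel bed → the sandstone layer.
Likewise the shale bed and the siltstone each reach the sandstone layer by chaining the stated constraints.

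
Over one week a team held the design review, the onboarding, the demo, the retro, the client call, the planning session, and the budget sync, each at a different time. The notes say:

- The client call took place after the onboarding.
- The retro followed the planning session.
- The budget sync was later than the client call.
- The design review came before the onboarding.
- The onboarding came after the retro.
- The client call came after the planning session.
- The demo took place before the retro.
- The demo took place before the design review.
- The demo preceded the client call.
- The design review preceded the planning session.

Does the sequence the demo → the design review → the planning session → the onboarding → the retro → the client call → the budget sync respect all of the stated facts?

no

The constraints require the retro before the onboarding, but in the proposed sequence the onboarding appears ahead of the retro. That one violation is enough.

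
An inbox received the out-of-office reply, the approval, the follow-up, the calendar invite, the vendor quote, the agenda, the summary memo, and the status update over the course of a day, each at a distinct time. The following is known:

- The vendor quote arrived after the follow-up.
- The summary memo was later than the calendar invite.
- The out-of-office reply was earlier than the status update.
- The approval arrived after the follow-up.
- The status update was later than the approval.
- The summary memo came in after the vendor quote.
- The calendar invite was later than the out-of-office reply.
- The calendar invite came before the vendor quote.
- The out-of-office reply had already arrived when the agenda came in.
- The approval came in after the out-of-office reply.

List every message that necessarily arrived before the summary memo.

Directly stated before the summary memo: the calendar invite and the vendor quote.
The follow-up reaches the summary memo via the follow-up → the vendor quote → the summary memo.
The out-of-office reply reaches the summary memo via the out-of-office reply → the calendar invite → the summary memo.
No chain forces the approval (or any of the others) ahead of the summary memo.

the calendar invite, the follow-up, the out-of-office reply, the vendor quote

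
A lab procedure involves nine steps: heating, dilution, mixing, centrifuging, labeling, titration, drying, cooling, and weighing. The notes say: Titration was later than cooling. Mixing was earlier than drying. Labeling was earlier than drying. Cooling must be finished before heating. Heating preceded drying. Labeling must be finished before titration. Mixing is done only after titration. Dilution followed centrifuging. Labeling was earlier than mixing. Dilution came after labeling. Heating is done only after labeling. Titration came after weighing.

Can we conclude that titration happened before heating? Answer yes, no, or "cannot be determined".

No chain of stated constraints runs from titration to heating, and none runs from heating to titration either.
So the relative order of titration and heating is not fixed by the given facts.

cannot be determined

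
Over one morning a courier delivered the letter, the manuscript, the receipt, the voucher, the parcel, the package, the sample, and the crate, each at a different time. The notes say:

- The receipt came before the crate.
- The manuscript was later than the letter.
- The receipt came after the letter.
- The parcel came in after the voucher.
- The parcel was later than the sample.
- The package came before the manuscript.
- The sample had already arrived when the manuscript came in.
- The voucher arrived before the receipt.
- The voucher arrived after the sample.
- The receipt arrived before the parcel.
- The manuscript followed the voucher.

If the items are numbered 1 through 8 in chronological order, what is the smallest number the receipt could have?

The letter, the sample, and the voucher must all come before the receipt — 3 forced predecessors.
Nothing else is forced ahead of the receipt, so its earliest slot is position 3 + 1 = 4.

4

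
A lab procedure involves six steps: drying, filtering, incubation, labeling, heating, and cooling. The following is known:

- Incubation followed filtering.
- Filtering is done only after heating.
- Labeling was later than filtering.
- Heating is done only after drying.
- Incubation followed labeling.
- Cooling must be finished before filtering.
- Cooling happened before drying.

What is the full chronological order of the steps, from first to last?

cooling, drying, heating, filtering, labeling, incubation

The constraints fix every adjacent pair, so only one ordering works:
cooling → drying → heating → filtering → labeling → incubation.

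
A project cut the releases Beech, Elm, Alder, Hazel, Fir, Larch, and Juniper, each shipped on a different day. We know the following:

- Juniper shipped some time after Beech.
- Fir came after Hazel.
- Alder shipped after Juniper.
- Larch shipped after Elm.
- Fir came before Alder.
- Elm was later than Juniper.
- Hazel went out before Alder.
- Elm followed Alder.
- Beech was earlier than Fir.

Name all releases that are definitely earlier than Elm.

Alder, Beech, Fir, Hazel, Juniper

Directly stated before Elm: Alder and Juniper.
Beech reaches Elm via Beech → Juniper → Elm.
Fir reaches Elm via Fir → Alder → Elm.
Hazel reaches Elm via Hazel → Alder → Elm.
No chain forces Larch ahead of Elm.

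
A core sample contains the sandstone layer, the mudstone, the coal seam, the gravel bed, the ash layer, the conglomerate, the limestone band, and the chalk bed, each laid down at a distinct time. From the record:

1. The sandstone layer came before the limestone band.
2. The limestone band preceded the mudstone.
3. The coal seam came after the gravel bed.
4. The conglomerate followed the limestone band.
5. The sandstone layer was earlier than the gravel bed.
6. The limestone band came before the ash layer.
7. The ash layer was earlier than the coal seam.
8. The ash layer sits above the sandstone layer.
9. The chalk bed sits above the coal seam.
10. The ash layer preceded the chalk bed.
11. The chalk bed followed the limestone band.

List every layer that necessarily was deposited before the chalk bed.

Directly stated before the chalk bed: the ash layer, the coal seam, and the limestone band.
The gravel bed reaches the chalk bed via the gravel bed → the coal seam → the chalk bed.
The sandstone layer reaches the chalk bed via the sandstone layer → the limestone band → the chalk bed.

the ash layer, the coal seam, the gravel bed, the limestone band, the sandstone layer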